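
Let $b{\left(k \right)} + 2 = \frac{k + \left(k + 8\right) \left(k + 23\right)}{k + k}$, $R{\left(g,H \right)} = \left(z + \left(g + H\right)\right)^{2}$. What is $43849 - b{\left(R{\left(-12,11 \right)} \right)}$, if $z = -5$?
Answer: $\frac{394330}{9} \approx 43814.0$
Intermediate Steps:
$R{\left(g,H \right)} = \left(-5 + H + g\right)^{2}$ ($R{\left(g,H \right)} = \left(-5 + \left(g + H\right)\right)^{2} = \left(-5 + \left(H + g\right)\right)^{2} = \left(-5 + H + g\right)^{2}$)
$b{\left(k \right)} = -2 + \frac{k + \left(8 + k\right) \left(23 + k\right)}{2 k}$ ($b{\left(k \right)} = -2 + \frac{k + \left(k + 8\right) \left(k + 23\right)}{k + k} = -2 + \frac{k + \left(8 + k\right) \left(23 + k\right)}{2 k}$)
$43849 - b{\left(R{\left(-12,11 \right)} \right)} = 43849 - \left(14 + \frac{\left(-5 + 11 - 12\right)^{2}}{2} + \frac{92}{\left(-5 + 11 - 12\right)^{2}}\right) = 43849 - \left(14 + \frac{\left(-6\right)^{2}}{2} + \frac{92}{\left(-6\right)^{2}}\right) = 43849 - \left(14 + \frac{1}{2} \cdot 36 + \frac{92}{36}\right) = 43849 - \left(14 + 18 + 92 \cdot \frac{1}{36}\right) = 43849 - \left(14 + 18 + \frac{23}{9}\right) = 43849 - \frac{311}{9} = \frac{394330}{9}$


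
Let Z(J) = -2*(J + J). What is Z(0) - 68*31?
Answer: -2108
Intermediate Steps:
Z(J) = -4*J
Z(0) - 68*31 = -4*0 - 68*31 = 0 - 2108 = -2108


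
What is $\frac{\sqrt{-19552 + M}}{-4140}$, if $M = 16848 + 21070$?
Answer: $- \frac{\sqrt{18366}}{4140} \approx -0.032735$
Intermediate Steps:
$M = 37918$
$\frac{\sqrt{-19552 + M}}{-4140} = \frac{\sqrt{-19552 + 37918}}{-4140} = \sqrt{18366} \left(- \frac{1}{4140}\right) = - \frac{\sqrt{18366}}{4140}$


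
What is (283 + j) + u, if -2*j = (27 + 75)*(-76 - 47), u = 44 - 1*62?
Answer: 6538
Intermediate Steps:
u = -18 (u = 44 - 62 = -18)
j = 6273 (j = -(27 + 75)*(-76 - 47)/2 = -51*(-123) = -½*(-12546) = 6273)
(283 + j) + u = (283 + 6273) - 18 = 6556 - 18 = 6538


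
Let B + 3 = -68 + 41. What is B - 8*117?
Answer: -966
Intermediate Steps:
B = -30 (B = -3 + (-68 + 41) = -3 - 27 = -30)
B - 8*117 = -30 - 8*117 = -30 - 936 = -966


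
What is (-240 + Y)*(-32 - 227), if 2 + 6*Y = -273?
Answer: 444185/6 ≈ 74031.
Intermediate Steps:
Y = -275/6 (Y = -⅓ + (⅙)*(-273) = -⅓ - 91/2 = -275/6 ≈ -45.833)
(-240 + Y)*(-32 - 227) = (-240 - 275/6)*(-32 - 227) = -1715/6*(-259) = 444185/6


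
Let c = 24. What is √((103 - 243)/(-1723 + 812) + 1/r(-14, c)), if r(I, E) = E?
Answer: √23345286/10932 ≈ 0.44198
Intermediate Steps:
√((103 - 243)/(-1723 + 812) + 1/r(-14, c)) = √((103 - 243)/(-1723 + 812) + 1/24) = √(-140/(-911) + 1/24) = √(-140*(-1/911) + 1/24) = √(140/911 + 1/24) = √(4271/21864) = √23345286/10932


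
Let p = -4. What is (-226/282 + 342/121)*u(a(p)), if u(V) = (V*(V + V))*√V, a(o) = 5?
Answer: 1727450*√5/17061 ≈ 226.41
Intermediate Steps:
u(V) = 2*V^(5/2) (u(V) = (V*(2*V))*√V = (2*V²)*√V = 2*V^(5/2))
(-226/282 + 342/121)*u(a(p)) = (-226/282 + 342/121)*(2*5^(5/2)) = (-226*1/282 + 342*(1/121))*(2*(25*√5)) = (-113/141 + 342/121)*(50*√5) = 34549*(50*√5)/17061 = 1727450*√5/17061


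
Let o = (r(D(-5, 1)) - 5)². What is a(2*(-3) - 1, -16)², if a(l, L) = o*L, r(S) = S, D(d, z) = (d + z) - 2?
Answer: 3748096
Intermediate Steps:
D(d, z) = -2 + d + z
o = 121 (o = ((-2 - 5 + 1) - 5)² = (-6 - 5)² = (-11)² = 121)
a(l, L) = 121*L
a(2*(-3) - 1, -16)² = (121*(-16))² = (-1936)² = 3748096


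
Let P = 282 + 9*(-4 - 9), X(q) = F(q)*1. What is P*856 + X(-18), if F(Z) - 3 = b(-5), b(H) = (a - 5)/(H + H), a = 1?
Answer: 706217/5 ≈ 1.4124e+5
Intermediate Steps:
b(H) = -2/H (b(H) = (1 - 5)/(H + H) = -4*1/(2*H) = -2/H)
F(Z) = 17/5 (F(Z) = 3 - 2/(-5) = 3 - 2*(-⅕) = 3 + ⅖ = 17/5)
X(q) = 17/5 (X(q) = (17/5)*1 = 17/5)
P = 165 (P = 282 + 9*(-13) = 282 - 117 = 165)
P*856 + X(-18) = 165*856 + 17/5 = 141240 + 17/5 = 706217/5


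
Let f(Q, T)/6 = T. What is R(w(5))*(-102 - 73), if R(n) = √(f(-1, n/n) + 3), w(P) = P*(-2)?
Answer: -525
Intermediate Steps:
w(P) = -2*P
f(Q, T) = 6*T
R(n) = 3 (R(n) = √(6*(n/n) + 3) = √(6*1 + 3) = √(6 + 3) = √9 = 3)
R(w(5))*(-102 - 73) = 3*(-102 - 73) = 3*(-175) = -525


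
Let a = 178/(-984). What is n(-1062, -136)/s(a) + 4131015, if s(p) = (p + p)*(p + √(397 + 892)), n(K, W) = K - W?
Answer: 1288928739589257/312012575 + 55141210944*√1289/27769119175 ≈ 4.1311e+6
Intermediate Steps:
a = -89/492 (a = 178*(-1/984) = -89/492 ≈ -0.18089)
s(p) = 2*p*(p + √1289) (s(p) = (2*p)*(p + √1289) = 2*p*(p + √1289))
n(-1062, -136)/s(a) + 4131015 = (-1062 - 1*(-136))/((2*(-89/492)*(-89/492 + √1289))) + 4131015 = (-1062 + 136)/(7921/121032 - 89*√1289/246) + 4131015 = -926/(7921/121032 - 89*√1289/246) + 4131015 = 4131015 - 926/(7921/121032 - 89*√1289/246)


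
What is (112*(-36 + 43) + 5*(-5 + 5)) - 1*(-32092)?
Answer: 32876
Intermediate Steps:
(112*(-36 + 43) + 5*(-5 + 5)) - 1*(-32092) = (112*7 + 5*0) + 32092 = (784 + 0) + 32092 = 784 + 32092 = 32876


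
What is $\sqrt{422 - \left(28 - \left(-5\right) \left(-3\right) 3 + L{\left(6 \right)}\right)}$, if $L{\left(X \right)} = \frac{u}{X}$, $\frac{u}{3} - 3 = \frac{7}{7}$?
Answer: $\sqrt{437} \approx 20.905$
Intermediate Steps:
$u = 12$ ($u = 9 + 3 \cdot \frac{7}{7} = 9 + 3 \cdot 7 \cdot \frac{1}{7} = 9 + 3 \cdot 1 = 9 + 3 = 12$)
$L{\left(X \right)} = \frac{12}{X}$
$\sqrt{422 - \left(28 - \left(-5\right) \left(-3\right) 3 + L{\left(6 \right)}\right)} = \sqrt{422 - \left(28 + 2 - \left(-5\right) \left(-3\right) 3\right)} = \sqrt{422 + \left(15 \cdot 3 - \left(28 + 12 \cdot \frac{1}{6}\right)\right)} = \sqrt{422 + \left(45 - \left(28 + 2\right)\right)} = \sqrt{422 + \left(45 - 30\right)} = \sqrt{422 + 15} = \sqrt{437}$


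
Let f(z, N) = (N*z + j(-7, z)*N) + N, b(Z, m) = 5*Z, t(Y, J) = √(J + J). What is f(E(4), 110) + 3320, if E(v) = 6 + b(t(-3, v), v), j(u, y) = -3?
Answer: 3760 + 1100*√2 ≈ 5315.6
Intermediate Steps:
t(Y, J) = √2*√J (t(Y, J) = √(2*J) = √2*√J)
E(v) = 6 + 5*√2*√v (E(v) = 6 + 5*(√2*√v) = 6 + 5*√2*√v)
f(z, N) = -2*N + N*z (f(z, N) = (N*z - 3*N) + N = (-3*N + N*z) + N = -2*N + N*z)
f(E(4), 110) + 3320 = 110*(-2 + (6 + 5*√2*√4)) + 3320 = 110*(-2 + (6 + 5*√2*2)) + 3320 = 110*(-2 + (6 + 10*√2)) + 3320 = 110*(4 + 10*√2) + 3320 = (440 + 1100*√2) + 3320 = 3760 + 1100*√2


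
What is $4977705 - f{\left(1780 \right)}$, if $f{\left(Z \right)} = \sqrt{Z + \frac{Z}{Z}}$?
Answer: $4977705 - \sqrt{1781} \approx 4.9777 \cdot 10^{6}$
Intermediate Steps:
$f{\left(Z \right)} = \sqrt{1 + Z}$ ($f{\left(Z \right)} = \sqrt{Z + 1} = \sqrt{1 + Z}$)
$4977705 - f{\left(1780 \right)} = 4977705 - \sqrt{1 + 1780} = 4977705 - \sqrt{1781}$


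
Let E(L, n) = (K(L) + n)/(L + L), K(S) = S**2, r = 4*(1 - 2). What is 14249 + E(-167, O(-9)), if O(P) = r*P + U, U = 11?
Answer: 2365615/167 ≈ 14165.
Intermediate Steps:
r = -4 (r = 4*(-1) = -4)
O(P) = 11 - 4*P (O(P) = -4*P + 11 = 11 - 4*P)
E(L, n) = (n + L**2)/(2*L) (E(L, n) = (L**2 + n)/(L + L) = (n + L**2)/((2*L)) = (n + L**2)*(1/(2*L)) = (n + L**2)/(2*L))
14249 + E(-167, O(-9)) = 14249 + (1/2)*((11 - 4*(-9)) + (-167)**2)/(-167) = 14249 + (1/2)*(-1/167)*((11 + 36) + 27889) = 14249 + (1/2)*(-1/167)*(47 + 27889) = 14249 + (1/2)*(-1/167)*27936 = 14249 - 13968/167 = 2365615/167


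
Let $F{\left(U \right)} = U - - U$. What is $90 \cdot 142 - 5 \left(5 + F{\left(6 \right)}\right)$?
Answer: $12695$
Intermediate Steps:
$F{\left(U \right)} = 2 U$ ($F{\left(U \right)} = U + U = 2 U$)
$90 \cdot 142 - 5 \left(5 + F{\left(6 \right)}\right) = 90 \cdot 142 - 5 \left(5 + 2 \cdot 6\right) = 12780 - 5 \left(5 + 12\right) = 12780 - 85 = 12695$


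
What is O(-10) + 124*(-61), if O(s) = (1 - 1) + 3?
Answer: -7561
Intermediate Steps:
O(s) = 3 (O(s) = 0 + 3 = 3)
O(-10) + 124*(-61) = 3 + 124*(-61) = 3 - 7564 = -7561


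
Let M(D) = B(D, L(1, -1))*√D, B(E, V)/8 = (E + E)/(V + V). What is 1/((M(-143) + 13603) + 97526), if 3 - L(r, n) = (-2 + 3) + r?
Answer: 111129/12536803889 + 1144*I*√143/12536803889 ≈ 8.8642e-6 + 1.0912e-6*I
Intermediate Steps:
L(r, n) = 2 - r (L(r, n) = 3 - ((-2 + 3) + r) = 3 - (1 + r) = 3 + (-1 - r) = 2 - r)
B(E, V) = 8*E/V (B(E, V) = 8*((E + E)/(V + V)) = 8*((2*E)/((2*V))) = 8*((2*E)*(1/(2*V))) = 8*(E/V) = 8*E/V)
M(D) = 8*D^(3/2) (M(D) = (8*D/(2 - 1*1))*√D = (8*D/(2 - 1))*√D = (8*D/1)*√D = (8*D*1)*√D = (8*D)*√D = 8*D^(3/2))
1/((M(-143) + 13603) + 97526) = 1/((8*(-143)^(3/2) + 13603) + 97526) = 1/((8*(-143*I*√143) + 13603) + 97526) = 1/((-1144*I*√143 + 13603) + 97526) = 1/((13603 - 1144*I*√143) + 97526) = 1/(111129 - 1144*I*√143)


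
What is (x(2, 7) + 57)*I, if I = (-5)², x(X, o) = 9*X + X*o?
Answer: 2225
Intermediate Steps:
I = 25
(x(2, 7) + 57)*I = (2*(9 + 7) + 57)*25 = (2*16 + 57)*25 = (32 + 57)*25 = 89*25 = 2225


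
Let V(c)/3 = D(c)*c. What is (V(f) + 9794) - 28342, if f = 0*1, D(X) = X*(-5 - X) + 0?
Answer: -18548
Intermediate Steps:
D(X) = X*(-5 - X)
f = 0
V(c) = -3*c²*(5 + c) (V(c) = 3*((-c*(5 + c))*c) = 3*(-c²*(5 + c)) = -3*c²*(5 + c))
(V(f) + 9794) - 28342 = (3*0²*(-5 - 1*0) + 9794) - 28342 = (3*0*(-5 + 0) + 9794) - 28342 = (3*0*(-5) + 9794) - 28342 = (0 + 9794) - 28342 = 9794 - 28342 = -18548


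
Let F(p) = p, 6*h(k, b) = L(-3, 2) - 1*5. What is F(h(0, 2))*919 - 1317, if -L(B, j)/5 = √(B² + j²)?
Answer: -12497/6 - 4595*√13/6 ≈ -4844.1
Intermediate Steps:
L(B, j) = -5*√(B² + j²)
h(k, b) = -⅚ - 5*√13/6 (h(k, b) = (-5*√((-3)² + 2²) - 1*5)/6 = (-5*√(9 + 4) - 5)/6 = (-5*√13 - 5)/6 = (-5 - 5*√13)/6 = -⅚ - 5*√13/6)
F(h(0, 2))*919 - 1317 = (-⅚ - 5*√13/6)*919 - 1317 = (-4595/6 - 4595*√13/6) - 1317 = -12497/6 - 4595*√13/6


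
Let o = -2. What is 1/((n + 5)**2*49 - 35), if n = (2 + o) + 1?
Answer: 1/1729 ≈ 0.00057837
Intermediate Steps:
n = 1 (n = (2 - 2) + 1 = 0 + 1 = 1)
1/((n + 5)**2*49 - 35) = 1/((1 + 5)**2*49 - 35) = 1/(6**2*49 - 35) = 1/(36*49 - 35) = 1/(1764 - 35) = 1/1729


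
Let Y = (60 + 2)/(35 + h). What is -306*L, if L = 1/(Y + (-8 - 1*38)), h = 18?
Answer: 901/132 ≈ 6.8258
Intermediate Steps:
Y = 62/53 (Y = (60 + 2)/(35 + 18) = 62/53 ≈ 1.1698)
L = -53/2376 (L = 1/(62/53 + (-8 - 1*38)) = 1/(62/53 + (-8 - 38)) = 1/(62/53 - 46) = 1/(-2376/53) = -53/2376 ≈ -0.022306)
-306*L = -306*(-53/2376) = 901/132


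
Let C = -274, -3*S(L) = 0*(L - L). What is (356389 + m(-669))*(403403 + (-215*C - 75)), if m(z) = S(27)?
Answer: 164736538582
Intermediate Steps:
S(L) = 0 (S(L) = -0*(L - L) = -0*0 = -⅓*0 = 0)
m(z) = 0
(356389 + m(-669))*(403403 + (-215*C - 75)) = (356389 + 0)*(403403 + (-215*(-274) - 75)) = 356389*(403403 + (58910 - 75)) = 356389*(403403 + 58835) = 356389*462238 = 164736538582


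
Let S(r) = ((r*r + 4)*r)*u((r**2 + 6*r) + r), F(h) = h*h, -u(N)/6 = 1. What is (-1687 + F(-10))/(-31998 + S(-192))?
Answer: -529/14146646 ≈ -3.7394e-5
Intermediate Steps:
u(N) = -6 (u(N) = -6*1 = -6)
F(h) = h**2
S(r) = -6*r*(4 + r**2) (S(r) = ((r*r + 4)*r)*(-6) = ((r**2 + 4)*r)*(-6) = ((4 + r**2)*r)*(-6) = (r*(4 + r**2))*(-6) = -6*r*(4 + r**2))
(-1687 + F(-10))/(-31998 + S(-192)) = (-1687 + (-10)**2)/(-31998 - 6*(-192)*(4 + (-192)**2)) = (-1687 + 100)/(-31998 - 6*(-192)*(4 + 36864)) = -1587/(-31998 - 6*(-192)*36868) = -1587/(-31998 + 42471936) = -1587/42439938 = -1587*1/42439938 = -529/14146646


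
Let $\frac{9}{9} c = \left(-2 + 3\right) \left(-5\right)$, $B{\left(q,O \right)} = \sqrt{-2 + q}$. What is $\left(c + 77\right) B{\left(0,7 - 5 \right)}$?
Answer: $72 i \sqrt{2} \approx 101.82 i$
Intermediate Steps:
$c = -5$ ($c = \left(-2 + 3\right) \left(-5\right) = 1 \left(-5\right) = -5$)
$\left(c + 77\right) B{\left(0,7 - 5 \right)} = \left(-5 + 77\right) \sqrt{-2 + 0} = 72 \sqrt{-2} = 72 i \sqrt{2}$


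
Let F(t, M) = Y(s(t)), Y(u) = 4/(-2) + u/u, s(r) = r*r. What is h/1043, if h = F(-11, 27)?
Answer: -1/1043 ≈ -0.00095877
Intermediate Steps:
s(r) = r²
Y(u) = -1 (Y(u) = 4*(-½) + 1 = -2 + 1 = -1)
F(t, M) = -1
h = -1
h/1043 = -1/1043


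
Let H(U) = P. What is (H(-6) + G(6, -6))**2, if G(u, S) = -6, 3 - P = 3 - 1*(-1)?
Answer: 49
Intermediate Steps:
P = -1 (P = 3 - (3 - 1*(-1)) = 3 - (3 + 1) = 3 - 1*4 = 3 - 4 = -1)
H(U) = -1
(H(-6) + G(6, -6))**2 = (-1 - 6)**2 = (-7)**2 = 49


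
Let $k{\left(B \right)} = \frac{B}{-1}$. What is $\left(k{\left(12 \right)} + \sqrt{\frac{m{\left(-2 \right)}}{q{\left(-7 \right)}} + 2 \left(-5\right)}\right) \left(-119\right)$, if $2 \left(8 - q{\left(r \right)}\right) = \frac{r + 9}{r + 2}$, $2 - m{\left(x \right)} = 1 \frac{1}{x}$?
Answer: $1428 - \frac{119 i \sqrt{65190}}{82} \approx 1428.0 - 370.53 i$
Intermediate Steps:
$m{\left(x \right)} = 2 - \frac{1}{x}$ ($m{\left(x \right)} = 2 - 1 \frac{1}{x} = 2 - \frac{1}{x}$)
$k{\left(B \right)} = - B$ ($k{\left(B \right)} = B \left(-1\right) = - B$)
$q{\left(r \right)} = 8 - \frac{9 + r}{2 \left(2 + r\right)}$ ($q{\left(r \right)} = 8 - \frac{\left(r + 9\right) \frac{1}{r + 2}}{2} = 8 - \frac{\left(9 + r\right) \frac{1}{2 + r}}{2} = 8 - \frac{\frac{1}{2 + r} \left(9 + r\right)}{2} = 8 - \frac{9 + r}{2 \left(2 + r\right)}$)
$\left(k{\left(12 \right)} + \sqrt{\frac{m{\left(-2 \right)}}{q{\left(-7 \right)}} + 2 \left(-5\right)}\right) \left(-119\right) = \left(\left(-1\right) 12 + \sqrt{\frac{2 - \frac{1}{-2}}{\frac{1}{2} \frac{1}{2 - 7} \left(23 + 15 \left(-7\right)\right)} + 2 \left(-5\right)}\right) \left(-119\right) = \left(-12 + \sqrt{\frac{2 - - \frac{1}{2}}{\frac{1}{2} \frac{1}{-5} \left(23 - 105\right)} - 10}\right) \left(-119\right) = \left(-12 + \sqrt{\frac{2 + \frac{1}{2}}{\frac{1}{2} \left(- \frac{1}{5}\right) \left(-82\right)} - 10}\right) \left(-119\right) = \left(-12 + \sqrt{\frac{5}{2 \cdot \frac{41}{5}} - 10}\right) \left(-119\right) = \left(-12 + \sqrt{\frac{5}{2} \cdot \frac{5}{41} - 10}\right) \left(-119\right) = \left(-12 + \sqrt{\frac{25}{82} - 10}\right) \left(-119\right) = \left(-12 + \sqrt{- \frac{795}{82}}\right) \left(-119\right) = \left(-12 + \frac{i \sqrt{65190}}{82}\right) \left(-119\right) = 1428 - \frac{119 i \sqrt{65190}}{82}$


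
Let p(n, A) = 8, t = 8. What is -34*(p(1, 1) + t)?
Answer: -544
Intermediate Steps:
-34*(p(1, 1) + t) = -34*(8 + 8) = -34*16 = -544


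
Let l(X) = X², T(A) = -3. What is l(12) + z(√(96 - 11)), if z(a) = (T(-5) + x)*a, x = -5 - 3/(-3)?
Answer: 144 - 7*√85 ≈ 79.463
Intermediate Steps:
x = -4 (x = -5 - ⅓*(-3) = -5 + 1 = -4)
z(a) = -7*a (z(a) = (-3 - 4)*a = -7*a)
l(12) + z(√(96 - 11)) = 12² - 7*√(96 - 11) = 144 - 7*√85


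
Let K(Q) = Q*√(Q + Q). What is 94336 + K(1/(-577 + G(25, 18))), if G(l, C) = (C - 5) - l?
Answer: 94336 - I*√1178/346921 ≈ 94336.0 - 9.8933e-5*I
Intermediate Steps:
G(l, C) = -5 + C - l (G(l, C) = (-5 + C) - l = -5 + C - l)
K(Q) = √2*Q^(3/2) (K(Q) = Q*√(2*Q) = Q*(√2*√Q) = √2*Q^(3/2))
94336 + K(1/(-577 + G(25, 18))) = 94336 + √2*(1/(-577 + (-5 + 18 - 1*25)))^(3/2) = 94336 + √2*(1/(-577 + (-5 + 18 - 25)))^(3/2) = 94336 + √2*(1/(-577 - 12))^(3/2) = 94336 + √2*(1/(-589))^(3/2) = 94336 + √2*(-1/589)^(3/2) = 94336 + √2*(-I*√589/346921) = 94336 - I*√1178/346921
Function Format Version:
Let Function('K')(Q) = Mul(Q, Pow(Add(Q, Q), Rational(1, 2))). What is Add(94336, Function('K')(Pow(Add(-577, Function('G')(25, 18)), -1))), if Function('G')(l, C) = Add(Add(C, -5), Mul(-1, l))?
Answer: Add(94336, Mul(Rational(-1, 346921), I, Pow(1178, Rational(1, 2)))) ≈ Add(94336., Mul(-9.8933e-5, I))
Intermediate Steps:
Function('G')(l, C) = Add(-5, C, Mul(-1, l)) (Function('G')(l, C) = Add(Add(-5, C), Mul(-1, l)) = Add(-5, C, Mul(-1, l)))
Function('K')(Q) = Mul(Pow(2, Rational(1, 2)), Pow(Q, Rational(3, 2))) (Function('K')(Q) = Mul(Q, Pow(Mul(2, Q), Rational(1, 2))) = Mul(Q, Mul(Pow(2, Rational(1, 2)), Pow(Q, Rational(1, 2)))) = Mul(Pow(2, Rational(1, 2)), Pow(Q, Rational(3, 2))))
Add(94336, Function('K')(Pow(Add(-577, Function('G')(25, 18)), -1))) = Add(94336, Mul(Pow(2, Rational(1, 2)), Pow(Pow(Add(-577, Add(-5, 18, Mul(-1, 25))), -1), Rational(3, 2)))) = Add(94336, Mul(Pow(2, Rational(1, 2)), Pow(Pow(Add(-577, Add(-5, 18, -25)), -1), Rational(3, 2)))) = Add(94336, Mul(Pow(2, Rational(1, 2)), Pow(Pow(Add(-577, -12), -1), Rational(3, 2)))) = Add(94336, Mul(Pow(2, Rational(1, 2)), Pow(Pow(-589, -1), Rational(3, 2)))) = Add(94336, Mul(Pow(2, Rational(1, 2)), Pow(Rational(-1, 589), Rational(3, 2)))) = Add(94336, Mul(Pow(2, Rational(1, 2)), Mul(Rational(-1, 346921), I, Pow(589, Rational(1, 2))))) = Add(94336, Mul(Rational(-1, 346921), I, Pow(1178, Rational(1, 2))))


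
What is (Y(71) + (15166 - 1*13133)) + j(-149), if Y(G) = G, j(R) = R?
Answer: 1955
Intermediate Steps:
(Y(71) + (15166 - 1*13133)) + j(-149) = (71 + (15166 - 1*13133)) - 149 = (71 + (15166 - 13133)) - 149 = (71 + 2033) - 149 = 2104 - 149 = 1955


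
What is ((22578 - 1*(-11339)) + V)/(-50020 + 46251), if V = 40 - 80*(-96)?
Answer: -41637/3769 ≈ -11.047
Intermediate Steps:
V = 7720 (V = 40 + 7680 = 7720)
((22578 - 1*(-11339)) + V)/(-50020 + 46251) = ((22578 - 1*(-11339)) + 7720)/(-50020 + 46251) = ((22578 + 11339) + 7720)/(-3769) = (33917 + 7720)*(-1/3769) = 41637*(-1/3769) = -41637/3769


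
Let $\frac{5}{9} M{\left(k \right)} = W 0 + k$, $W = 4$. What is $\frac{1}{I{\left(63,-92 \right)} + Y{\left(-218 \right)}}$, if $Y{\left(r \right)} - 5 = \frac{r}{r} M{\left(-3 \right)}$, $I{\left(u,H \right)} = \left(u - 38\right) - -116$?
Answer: $\frac{5}{703} \approx 0.0071124$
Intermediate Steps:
$I{\left(u,H \right)} = 78 + u$ ($I{\left(u,H \right)} = \left(-38 + u\right) + 116 = 78 + u$)
$M{\left(k \right)} = \frac{9 k}{5}$ ($M{\left(k \right)} = \frac{9 \left(4 \cdot 0 + k\right)}{5} = \frac{9 \left(0 + k\right)}{5} = \frac{9 k}{5}$)
$Y{\left(r \right)} = - \frac{2}{5}$ ($Y{\left(r \right)} = 5 + \frac{r}{r} \frac{9}{5} \left(-3\right) = 5 + 1 \left(- \frac{27}{5}\right) = 5 - \frac{27}{5} = - \frac{2}{5}$)
$\frac{1}{I{\left(63,-92 \right)} + Y{\left(-218 \right)}} = \frac{1}{\left(78 + 63\right) - \frac{2}{5}} = \frac{1}{141 - \frac{2}{5}} = \frac{1}{\frac{703}{5}} = \frac{5}{703}$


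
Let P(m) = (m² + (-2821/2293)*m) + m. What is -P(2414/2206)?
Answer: -2637617269/2789684437 ≈ -0.94549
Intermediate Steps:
P(m) = m² - 528*m/2293 (P(m) = (m² + (-2821*1/2293)*m) + m = (m² - 2821*m/2293) + m = m² - 528*m/2293)
-P(2414/2206) = -2414/2206*(-528 + 2293*(2414/2206))/2293 = -2414*(1/2206)*(-528 + 2293*(2414*(1/2206)))/2293 = -1207*(-528 + 2293*(1207/1103))/(2293*1103) = -1207*(-528 + 2767651/1103)/(2293*1103) = -1207*2185267/(2293*1103*1103) = -1*2637617269/2789684437 = -2637617269/2789684437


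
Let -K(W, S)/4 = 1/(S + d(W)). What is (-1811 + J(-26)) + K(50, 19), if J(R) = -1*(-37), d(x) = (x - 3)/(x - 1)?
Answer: -867584/489 ≈ -1774.2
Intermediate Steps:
d(x) = (-3 + x)/(-1 + x)
K(W, S) = -4/(S + (-3 + W)/(-1 + W))
J(R) = 37
(-1811 + J(-26)) + K(50, 19) = (-1811 + 37) + 4*(1 - 1*50)/(-3 + 50 + 19*(-1 + 50)) = -1774 + 4*(1 - 50)/(-3 + 50 + 19*49) = -1774 + 4*(-49)/(-3 + 50 + 931) = -1774 + 4*(-49)/978 = -1774 + 4*(1/978)*(-49) = -1774 - 98/489 = -867584/489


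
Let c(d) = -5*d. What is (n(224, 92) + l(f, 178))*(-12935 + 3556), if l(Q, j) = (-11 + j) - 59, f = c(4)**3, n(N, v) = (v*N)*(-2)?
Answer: 385551932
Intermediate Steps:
n(N, v) = -2*N*v (n(N, v) = (N*v)*(-2) = -2*N*v)
f = -8000 (f = (-5*4)**3 = (-20)**3 = -8000)
l(Q, j) = -70 + j
(n(224, 92) + l(f, 178))*(-12935 + 3556) = (-2*224*92 + (-70 + 178))*(-12935 + 3556) = (-41216 + 108)*(-9379) = -41108*(-9379) = 385551932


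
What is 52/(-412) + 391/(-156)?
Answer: -42301/16068 ≈ -2.6326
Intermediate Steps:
52/(-412) + 391/(-156) = 52*(-1/412) + 391*(-1/156) = -13/103 - 391/156 = -42301/16068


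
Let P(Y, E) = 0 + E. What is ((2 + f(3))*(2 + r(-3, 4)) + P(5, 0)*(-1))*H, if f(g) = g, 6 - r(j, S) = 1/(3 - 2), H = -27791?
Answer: -972685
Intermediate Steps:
r(j, S) = 5 (r(j, S) = 6 - 1/(3 - 2) = 6 - 1/1 = 6 - 1*1 = 6 - 1 = 5)
P(Y, E) = E
((2 + f(3))*(2 + r(-3, 4)) + P(5, 0)*(-1))*H = ((2 + 3)*(2 + 5) + 0*(-1))*(-27791) = (5*7 + 0)*(-27791) = (35 + 0)*(-27791) = 35*(-27791) = -972685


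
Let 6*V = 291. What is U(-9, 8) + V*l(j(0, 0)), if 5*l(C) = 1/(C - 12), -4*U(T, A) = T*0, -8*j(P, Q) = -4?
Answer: -97/115 ≈ -0.84348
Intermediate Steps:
j(P, Q) = ½ (j(P, Q) = -⅛*(-4) = ½)
U(T, A) = 0 (U(T, A) = -T*0/4 = -¼*0 = 0)
l(C) = 1/(5*(-12 + C)) (l(C) = 1/(5*(C - 12)) = 1/(5*(-12 + C)))
V = 97/2 (V = (⅙)*291 = 97/2 ≈ 48.500)
U(-9, 8) + V*l(j(0, 0)) = 0 + 97*(1/(5*(-12 + ½)))/2 = 0 + 97*(1/(5*(-23/2)))/2 = 0 + 97*((⅕)*(-2/23))/2 = 0 + (97/2)*(-2/115) = 0 - 97/115 = -97/115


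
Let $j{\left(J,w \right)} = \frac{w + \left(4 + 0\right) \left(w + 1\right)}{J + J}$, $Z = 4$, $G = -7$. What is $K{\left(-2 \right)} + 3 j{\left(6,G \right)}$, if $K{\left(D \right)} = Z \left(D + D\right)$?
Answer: $- \frac{95}{4} \approx -23.75$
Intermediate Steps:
$j{\left(J,w \right)} = \frac{4 + 5 w}{2 J}$ ($j{\left(J,w \right)} = \frac{w + 4 \left(1 + w\right)}{2 J} = \left(w + \left(4 + 4 w\right)\right) \frac{1}{2 J} = \left(4 + 5 w\right) \frac{1}{2 J} = \frac{4 + 5 w}{2 J}$)
$K{\left(D \right)} = 8 D$ ($K{\left(D \right)} = 4 \left(D + D\right) = 4 \cdot 2 D = 8 D$)
$K{\left(-2 \right)} + 3 j{\left(6,G \right)} = 8 \left(-2\right) + 3 \frac{4 + 5 \left(-7\right)}{2 \cdot 6} = -16 + 3 \cdot \frac{1}{2} \cdot \frac{1}{6} \left(4 - 35\right) = -16 + 3 \cdot \frac{1}{2} \cdot \frac{1}{6} \left(-31\right) = -16 + 3 \left(- \frac{31}{12}\right) = -16 - \frac{31}{4} = - \frac{95}{4}$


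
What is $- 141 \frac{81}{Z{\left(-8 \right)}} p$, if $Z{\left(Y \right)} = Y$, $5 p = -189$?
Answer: $- \frac{2158569}{40} \approx -53964.0$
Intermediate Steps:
$p = - \frac{189}{5}$ ($p = \frac{1}{5} \left(-189\right) = - \frac{189}{5} \approx -37.8$)
$- 141 \frac{81}{Z{\left(-8 \right)}} p = - 141 \frac{81}{-8} \left(- \frac{189}{5}\right) = - 141 \cdot 81 \left(- \frac{1}{8}\right) \left(- \frac{189}{5}\right) = \left(-141\right) \left(- \frac{81}{8}\right) \left(- \frac{189}{5}\right) = \frac{11421}{8} \left(- \frac{189}{5}\right) = - \frac{2158569}{40}$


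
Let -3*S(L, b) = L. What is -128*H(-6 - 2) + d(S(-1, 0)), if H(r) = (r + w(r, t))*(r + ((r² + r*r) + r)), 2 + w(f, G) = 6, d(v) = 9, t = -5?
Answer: 57353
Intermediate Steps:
S(L, b) = -L/3
w(f, G) = 4 (w(f, G) = -2 + 6 = 4)
H(r) = (4 + r)*(2*r + 2*r²) (H(r) = (r + 4)*(r + ((r² + r*r) + r)) = (4 + r)*(r + ((r² + r²) + r)) = (4 + r)*(r + (2*r² + r)) = (4 + r)*(r + (r + 2*r²)) = (4 + r)*(2*r + 2*r²))
-128*H(-6 - 2) + d(S(-1, 0)) = -256*(-6 - 2)*(4 + (-6 - 2)² + 5*(-6 - 2)) + 9 = -256*(-8)*(4 + (-8)² + 5*(-8)) + 9 = -256*(-8)*(4 + 64 - 40) + 9 = -256*(-8)*28 + 9 = -128*(-448) + 9 = 57344 + 9 = 57353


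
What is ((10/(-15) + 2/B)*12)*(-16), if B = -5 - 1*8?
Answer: 2048/13 ≈ 157.54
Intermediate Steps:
B = -13 (B = -5 - 8 = -13)
((10/(-15) + 2/B)*12)*(-16) = ((10/(-15) + 2/(-13))*12)*(-16) = ((10*(-1/15) + 2*(-1/13))*12)*(-16) = ((-⅔ - 2/13)*12)*(-16) = -32/39*12*(-16) = -128/13*(-16) = 2048/13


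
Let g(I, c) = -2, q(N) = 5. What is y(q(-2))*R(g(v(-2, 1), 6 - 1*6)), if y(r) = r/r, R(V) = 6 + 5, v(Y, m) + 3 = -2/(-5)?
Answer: 11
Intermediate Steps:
v(Y, m) = -13/5 (v(Y, m) = -3 - 2/(-5) = -3 - 2*(-1/5) = -3 + 2/5 = -13/5)
R(V) = 11
y(r) = 1
y(q(-2))*R(g(v(-2, 1), 6 - 1*6)) = 1*11 = 11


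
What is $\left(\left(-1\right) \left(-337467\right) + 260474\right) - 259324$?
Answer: $338617$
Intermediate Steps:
$\left(\left(-1\right) \left(-337467\right) + 260474\right) - 259324 = \left(337467 + 260474\right) - 259324 = 597941 - 259324 = 338617$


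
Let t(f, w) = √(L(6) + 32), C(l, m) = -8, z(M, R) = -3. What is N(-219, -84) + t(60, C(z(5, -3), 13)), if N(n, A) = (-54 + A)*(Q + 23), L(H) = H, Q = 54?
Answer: -10626 + √38 ≈ -10620.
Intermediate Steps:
t(f, w) = √38 (t(f, w) = √(6 + 32) = √38)
N(n, A) = -4158 + 77*A (N(n, A) = (-54 + A)*(54 + 23) = (-54 + A)*77 = -4158 + 77*A)
N(-219, -84) + t(60, C(z(5, -3), 13)) = (-4158 + 77*(-84)) + √38 = (-4158 - 6468) + √38 = -10626 + √38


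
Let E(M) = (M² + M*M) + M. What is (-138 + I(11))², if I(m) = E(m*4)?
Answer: 14273284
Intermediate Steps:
E(M) = M + 2*M² (E(M) = (M² + M²) + M = 2*M² + M = M + 2*M²)
I(m) = 4*m*(1 + 8*m) (I(m) = (m*4)*(1 + 2*(m*4)) = (4*m)*(1 + 2*(4*m)) = (4*m)*(1 + 8*m) = 4*m*(1 + 8*m))
(-138 + I(11))² = (-138 + 4*11*(1 + 8*11))² = (-138 + 4*11*(1 + 88))² = (-138 + 4*11*89)² = (-138 + 3916)² = 3778² = 14273284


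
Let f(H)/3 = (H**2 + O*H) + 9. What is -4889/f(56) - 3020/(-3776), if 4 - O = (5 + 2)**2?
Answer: -3199591/1770000 ≈ -1.8077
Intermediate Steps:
O = -45 (O = 4 - (5 + 2)**2 = 4 - 1*7**2 = 4 - 1*49 = 4 - 49 = -45)
f(H) = 27 - 135*H + 3*H**2 (f(H) = 3*((H**2 - 45*H) + 9) = 3*(9 + H**2 - 45*H) = 27 - 135*H + 3*H**2)
-4889/f(56) - 3020/(-3776) = -4889/(27 - 135*56 + 3*56**2) - 3020/(-3776) = -4889/(27 - 7560 + 3*3136) - 3020*(-1/3776) = -4889/(27 - 7560 + 9408) + 755/944 = -4889/1875 + 755/944 = -3199591/1770000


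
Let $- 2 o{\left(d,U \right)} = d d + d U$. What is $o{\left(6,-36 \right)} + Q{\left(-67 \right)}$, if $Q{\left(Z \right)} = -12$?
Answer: $78$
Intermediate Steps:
$o{\left(d,U \right)} = - \frac{d^{2}}{2} - \frac{U d}{2}$ ($o{\left(d,U \right)} = - \frac{d d + d U}{2} = - \frac{d^{2} + U d}{2} = - \frac{d^{2}}{2} - \frac{U d}{2}$)
$o{\left(6,-36 \right)} + Q{\left(-67 \right)} = \left(- \frac{1}{2}\right) 6 \left(-36 + 6\right) - 12 = \left(- \frac{1}{2}\right) 6 \left(-30\right) - 12 = 90 - 12 = 78$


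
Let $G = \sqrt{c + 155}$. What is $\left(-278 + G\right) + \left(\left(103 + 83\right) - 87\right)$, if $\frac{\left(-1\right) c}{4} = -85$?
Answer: $-179 + 3 \sqrt{55} \approx -156.75$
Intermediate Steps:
$c = 340$ ($c = \left(-4\right) \left(-85\right) = 340$)
$G = 3 \sqrt{55}$ ($G = \sqrt{340 + 155} = \sqrt{495} = 3 \sqrt{55} \approx 22.249$)
$\left(-278 + G\right) + \left(\left(103 + 83\right) - 87\right) = \left(-278 + 3 \sqrt{55}\right) + \left(\left(103 + 83\right) - 87\right) = \left(-278 + 3 \sqrt{55}\right) + \left(186 - 87\right) = \left(-278 + 3 \sqrt{55}\right) + 99 = -179 + 3 \sqrt{55}$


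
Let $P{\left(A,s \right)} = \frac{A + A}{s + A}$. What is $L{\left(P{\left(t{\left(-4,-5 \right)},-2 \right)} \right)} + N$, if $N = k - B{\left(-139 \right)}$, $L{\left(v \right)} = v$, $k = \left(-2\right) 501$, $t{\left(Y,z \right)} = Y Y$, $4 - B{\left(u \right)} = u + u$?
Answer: $- \frac{8972}{7} \approx -1281.7$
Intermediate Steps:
$B{\left(u \right)} = 4 - 2 u$ ($B{\left(u \right)} = 4 - \left(u + u\right) = 4 - 2 u$)
$t{\left(Y,z \right)} = Y^{2}$
$P{\left(A,s \right)} = \frac{2 A}{A + s}$
$k = -1002$
$N = -1284$ ($N = -1002 - \left(4 - -278\right) = -1002 - \left(4 + 278\right) = -1002 - 282 = -1284$)
$L{\left(P{\left(t{\left(-4,-5 \right)},-2 \right)} \right)} + N = \frac{2 \left(-4\right)^{2}}{\left(-4\right)^{2} - 2} - 1284 = 2 \cdot 16 \frac{1}{16 - 2} - 1284 = 2 \cdot 16 \cdot \frac{1}{14} - 1284 = \frac{16}{7} - 1284 = - \frac{8972}{7}$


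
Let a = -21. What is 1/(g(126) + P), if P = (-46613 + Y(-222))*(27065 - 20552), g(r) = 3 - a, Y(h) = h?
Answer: -1/305036331 ≈ -3.2783e-9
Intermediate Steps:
g(r) = 24 (g(r) = 3 - 1*(-21) = 3 + 21 = 24)
P = -305036355 (P = (-46613 - 222)*(27065 - 20552) = -46835*6513 = -305036355)
1/(g(126) + P) = 1/(24 - 305036355) = 1/(-305036331) = -1/305036331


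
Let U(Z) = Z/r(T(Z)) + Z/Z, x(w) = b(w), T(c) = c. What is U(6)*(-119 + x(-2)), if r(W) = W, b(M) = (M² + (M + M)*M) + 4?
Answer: -206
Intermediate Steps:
b(M) = 4 + 3*M² (b(M) = (M² + (2*M)*M) + 4 = (M² + 2*M²) + 4 = 3*M² + 4 = 4 + 3*M²)
x(w) = 4 + 3*w²
U(Z) = 2 (U(Z) = Z/Z + Z/Z = 1 + 1 = 2)
U(6)*(-119 + x(-2)) = 2*(-119 + (4 + 3*(-2)²)) = 2*(-119 + (4 + 3*4)) = 2*(-119 + (4 + 12)) = 2*(-119 + 16) = 2*(-103) = -206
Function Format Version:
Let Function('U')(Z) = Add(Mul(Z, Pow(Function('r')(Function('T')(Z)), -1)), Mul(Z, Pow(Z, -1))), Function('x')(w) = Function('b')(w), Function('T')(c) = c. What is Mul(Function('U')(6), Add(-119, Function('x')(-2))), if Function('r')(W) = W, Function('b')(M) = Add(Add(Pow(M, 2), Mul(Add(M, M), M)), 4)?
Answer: -206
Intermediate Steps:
Function('b')(M) = Add(4, Mul(3, Pow(M, 2))) (Function('b')(M) = Add(Add(Pow(M, 2), Mul(Mul(2, M), M)), 4) = Add(Add(Pow(M, 2), Mul(2, Pow(M, 2))), 4) = Add(Mul(3, Pow(M, 2)), 4) = Add(4, Mul(3, Pow(M, 2))))
Function('x')(w) = Add(4, Mul(3, Pow(w, 2)))
Function('U')(Z) = 2 (Function('U')(Z) = Add(Mul(Z, Pow(Z, -1)), Mul(Z, Pow(Z, -1))) = Add(1, 1) = 2)
Mul(Function('U')(6), Add(-119, Function('x')(-2))) = Mul(2, Add(-119, Add(4, Mul(3, Pow(-2, 2))))) = Mul(2, Add(-119, Add(4, Mul(3, 4)))) = Mul(2, Add(-119, Add(4, 12))) = Mul(2, Add(-119, 16)) = Mul(2, -103) = -206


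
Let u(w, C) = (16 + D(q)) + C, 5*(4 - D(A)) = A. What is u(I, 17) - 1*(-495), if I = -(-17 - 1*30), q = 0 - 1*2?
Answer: 2662/5 ≈ 532.40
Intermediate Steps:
q = -2 (q = 0 - 2 = -2)
D(A) = 4 - A/5
I = 47 (I = -(-17 - 30) = -1*(-47) = 47)
u(w, C) = 102/5 + C (u(w, C) = (16 + (4 - ⅕*(-2))) + C = (16 + (4 + ⅖)) + C = (16 + 22/5) + C = 102/5 + C)
u(I, 17) - 1*(-495) = (102/5 + 17) - 1*(-495) = 187/5 + 495 = 2662/5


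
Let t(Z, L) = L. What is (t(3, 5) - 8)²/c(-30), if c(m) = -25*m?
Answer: 3/250 ≈ 0.012000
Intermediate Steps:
(t(3, 5) - 8)²/c(-30) = (5 - 8)²/((-25*(-30))) = (-3)²/750 = 9*(1/750) = 3/250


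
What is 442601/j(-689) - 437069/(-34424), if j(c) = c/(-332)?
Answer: 389129637393/1824472 ≈ 2.1328e+5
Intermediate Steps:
j(c) = -c/332 (j(c) = c*(-1/332) = -c/332)
442601/j(-689) - 437069/(-34424) = 442601/((-1/332*(-689))) - 437069/(-34424) = 442601/(689/332) - 437069*(-1/34424) = 442601*(332/689) + 437069/34424 = 146943532/689 + 437069/34424 = 389129637393/1824472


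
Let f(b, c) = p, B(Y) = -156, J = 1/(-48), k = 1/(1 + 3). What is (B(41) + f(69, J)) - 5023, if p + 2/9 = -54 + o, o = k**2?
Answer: -753575/144 ≈ -5233.2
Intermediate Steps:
k = 1/4 ≈ 0.25000
J = -1/48 ≈ -0.020833
o = 1/16 (o = (1/4)**2 = 1/16 ≈ 0.062500)
p = -7799/144 (p = -2/9 + (-54 + 1/16) = -2/9 - 863/16 = -7799/144 ≈ -54.160)
f(b, c) = -7799/144
(B(41) + f(69, J)) - 5023 = (-156 - 7799/144) - 5023 = -30263/144 - 5023 = -753575/144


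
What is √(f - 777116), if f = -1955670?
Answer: I*√2732786 ≈ 1653.1*I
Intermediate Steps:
√(f - 777116) = √(-1955670 - 777116) = √(-2732786) = I*√2732786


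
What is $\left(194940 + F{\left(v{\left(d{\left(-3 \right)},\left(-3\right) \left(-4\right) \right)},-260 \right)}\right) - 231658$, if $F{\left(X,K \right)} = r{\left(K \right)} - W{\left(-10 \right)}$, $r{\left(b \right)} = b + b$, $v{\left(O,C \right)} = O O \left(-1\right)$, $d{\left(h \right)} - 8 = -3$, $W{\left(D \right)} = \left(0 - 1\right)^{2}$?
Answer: $-37239$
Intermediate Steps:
$W{\left(D \right)} = 1$ ($W{\left(D \right)} = \left(-1\right)^{2} = 1$)
$d{\left(h \right)} = 5$ ($d{\left(h \right)} = 8 - 3 = 5$)
$v{\left(O,C \right)} = - O^{2}$ ($v{\left(O,C \right)} = O^{2} \left(-1\right) = - O^{2}$)
$r{\left(b \right)} = 2 b$
$F{\left(X,K \right)} = -1 + 2 K$ ($F{\left(X,K \right)} = 2 K - 1 = -1 + 2 K$)
$\left(194940 + F{\left(v{\left(d{\left(-3 \right)},\left(-3\right) \left(-4\right) \right)},-260 \right)}\right) - 231658 = \left(194940 + \left(-1 + 2 \left(-260\right)\right)\right) - 231658 = \left(194940 - 521\right) - 231658 = 194419 - 231658 = -37239$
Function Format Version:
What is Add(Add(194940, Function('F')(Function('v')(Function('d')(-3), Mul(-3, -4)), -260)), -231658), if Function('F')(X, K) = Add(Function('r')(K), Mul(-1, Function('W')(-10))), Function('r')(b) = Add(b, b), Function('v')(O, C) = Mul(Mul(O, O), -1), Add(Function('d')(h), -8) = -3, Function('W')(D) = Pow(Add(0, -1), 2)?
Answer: -37239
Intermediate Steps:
Function('W')(D) = 1 (Function('W')(D) = Pow(-1, 2) = 1)
Function('d')(h) = 5 (Function('d')(h) = Add(8, -3) = 5)
Function('v')(O, C) = Mul(-1, Pow(O, 2)) (Function('v')(O, C) = Mul(Pow(O, 2), -1) = Mul(-1, Pow(O, 2)))
Function('r')(b) = Mul(2, b)
Function('F')(X, K) = Add(-1, Mul(2, K)) (Function('F')(X, K) = Add(Mul(2, K), Mul(-1, 1)) = Add(Mul(2, K), -1) = Add(-1, Mul(2, K)))
Add(Add(194940, Function('F')(Function('v')(Function('d')(-3), Mul(-3, -4)), -260)), -231658) = Add(Add(194940, Add(-1, Mul(2, -260))), -231658) = Add(Add(194940, Add(-1, -520)), -231658) = Add(Add(194940, -521), -231658) = Add(194419, -231658) = -37239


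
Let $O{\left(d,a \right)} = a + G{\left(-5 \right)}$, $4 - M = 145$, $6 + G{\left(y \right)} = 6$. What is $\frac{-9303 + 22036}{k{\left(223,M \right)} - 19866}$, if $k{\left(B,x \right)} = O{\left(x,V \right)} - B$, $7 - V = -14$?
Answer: $- \frac{12733}{20068} \approx -0.63449$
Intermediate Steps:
$V = 21$ ($V = 7 - -14 = 7 + 14 = 21$)
$G{\left(y \right)} = 0$ ($G{\left(y \right)} = -6 + 6 = 0$)
$M = -141$ ($M = 4 - 145 = -141$)
$O{\left(d,a \right)} = a$ ($O{\left(d,a \right)} = a + 0 = a$)
$k{\left(B,x \right)} = 21 - B$
$\frac{-9303 + 22036}{k{\left(223,M \right)} - 19866} = \frac{-9303 + 22036}{\left(21 - 223\right) - 19866} = \frac{12733}{\left(21 - 223\right) - 19866} = \frac{12733}{-202 - 19866} = \frac{12733}{-20068} = 12733 \left(- \frac{1}{20068}\right) = - \frac{12733}{20068}$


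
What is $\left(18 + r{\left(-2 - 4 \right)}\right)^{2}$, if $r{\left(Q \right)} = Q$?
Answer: $144$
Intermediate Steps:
$\left(18 + r{\left(-2 - 4 \right)}\right)^{2} = \left(18 - 6\right)^{2} = 12^{2} = 144$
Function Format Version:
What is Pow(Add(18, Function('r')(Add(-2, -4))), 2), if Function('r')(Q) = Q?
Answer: 144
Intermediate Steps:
Pow(Add(18, Function('r')(Add(-2, -4))), 2) = Pow(Add(18, Add(-2, -4)), 2) = Pow(Add(18, -6), 2) = Pow(12, 2) = 144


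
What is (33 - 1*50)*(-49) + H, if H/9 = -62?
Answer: 275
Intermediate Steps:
H = -558 (H = 9*(-62) = -558)
(33 - 1*50)*(-49) + H = (33 - 1*50)*(-49) - 558 = (33 - 50)*(-49) - 558 = -17*(-49) - 558 = 833 - 558 = 275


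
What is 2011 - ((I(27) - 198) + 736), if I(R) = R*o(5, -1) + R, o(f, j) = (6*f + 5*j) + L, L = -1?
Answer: 798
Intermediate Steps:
o(f, j) = -1 + 5*j + 6*f (o(f, j) = (6*f + 5*j) - 1 = (5*j + 6*f) - 1 = -1 + 5*j + 6*f)
I(R) = 25*R (I(R) = R*(-1 + 5*(-1) + 6*5) + R = R*(-1 - 5 + 30) + R = R*24 + R = 24*R + R = 25*R)
2011 - ((I(27) - 198) + 736) = 2011 - ((25*27 - 198) + 736) = 2011 - ((675 - 198) + 736) = 2011 - (477 + 736) = 2011 - 1*1213 = 2011 - 1213 = 798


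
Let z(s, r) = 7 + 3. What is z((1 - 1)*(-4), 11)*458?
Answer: 4580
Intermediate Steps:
z(s, r) = 10
z((1 - 1)*(-4), 11)*458 = 10*458 = 4580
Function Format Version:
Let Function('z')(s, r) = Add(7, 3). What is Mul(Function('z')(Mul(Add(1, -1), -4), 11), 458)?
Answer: 4580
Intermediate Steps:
Function('z')(s, r) = 10
Mul(Function('z')(Mul(Add(1, -1), -4), 11), 458) = Mul(10, 458) = 4580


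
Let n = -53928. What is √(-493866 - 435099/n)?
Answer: I*√814201842498/1284 ≈ 702.75*I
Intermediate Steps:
√(-493866 - 435099/n) = √(-493866 - 435099/(-53928)) = √(-493866 - 435099*(-1/53928)) = √(-493866 + 20719/2568) = √(-1268227169/2568) = I*√814201842498/1284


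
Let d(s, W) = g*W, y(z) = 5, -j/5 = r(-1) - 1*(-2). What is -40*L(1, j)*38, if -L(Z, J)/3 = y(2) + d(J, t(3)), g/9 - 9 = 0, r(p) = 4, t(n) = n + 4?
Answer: 2608320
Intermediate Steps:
t(n) = 4 + n
j = -30 (j = -5*(4 - 1*(-2)) = -5*(4 + 2) = -5*6 = -30)
g = 81 (g = 81 + 9*0 = 81 + 0 = 81)
d(s, W) = 81*W
L(Z, J) = -1716 (L(Z, J) = -3*(5 + 81*(4 + 3)) = -3*(5 + 81*7) = -3*(5 + 567) = -3*572 = -1716)
-40*L(1, j)*38 = -40*(-1716)*38 = 68640*38 = 2608320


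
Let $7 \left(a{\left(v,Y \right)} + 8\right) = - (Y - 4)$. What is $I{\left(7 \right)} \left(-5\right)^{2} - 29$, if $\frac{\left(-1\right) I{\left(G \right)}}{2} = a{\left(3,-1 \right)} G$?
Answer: $2521$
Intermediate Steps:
$a{\left(v,Y \right)} = - \frac{52}{7} - \frac{Y}{7}$ ($a{\left(v,Y \right)} = -8 + \frac{\left(-1\right) \left(Y - 4\right)}{7} = -8 + \frac{\left(-1\right) \left(-4 + Y\right)}{7} = -8 + \frac{4 - Y}{7} = -8 - \left(- \frac{4}{7} + \frac{Y}{7}\right) = - \frac{52}{7} - \frac{Y}{7}$)
$I{\left(G \right)} = \frac{102 G}{7}$ ($I{\left(G \right)} = - 2 \left(- \frac{52}{7} - - \frac{1}{7}\right) G = - 2 \left(- \frac{52}{7} + \frac{1}{7}\right) G = - 2 \left(- \frac{51 G}{7}\right) = \frac{102 G}{7}$)
$I{\left(7 \right)} \left(-5\right)^{2} - 29 = \frac{102}{7} \cdot 7 \left(-5\right)^{2} - 29 = 102 \cdot 25 - 29 = 2550 - 29 = 2521$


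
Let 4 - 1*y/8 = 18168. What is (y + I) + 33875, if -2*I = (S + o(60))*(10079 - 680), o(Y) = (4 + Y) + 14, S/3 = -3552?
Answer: 49599874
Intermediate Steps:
S = -10656 (S = 3*(-3552) = -10656)
y = -145312 (y = 32 - 8*18168 = 32 - 145344 = -145312)
o(Y) = 18 + Y
I = 49711311 (I = -(-10656 + (18 + 60))*(10079 - 680)/2 = -(-10656 + 78)*9399/2 = -(-5289)*9399 = -½*(-99422622) = 49711311)
(y + I) + 33875 = (-145312 + 49711311) + 33875 = 49565999 + 33875 = 49599874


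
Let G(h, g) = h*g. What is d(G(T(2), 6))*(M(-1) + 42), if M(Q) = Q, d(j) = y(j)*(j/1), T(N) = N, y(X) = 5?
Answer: 2460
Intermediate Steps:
G(h, g) = g*h
d(j) = 5*j (d(j) = 5*(j/1) = 5*(j*1) = 5*j)
d(G(T(2), 6))*(M(-1) + 42) = (5*(6*2))*(-1 + 42) = (5*12)*41 = 60*41 = 2460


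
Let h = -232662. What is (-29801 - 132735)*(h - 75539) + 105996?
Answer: 50093863732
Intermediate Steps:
(-29801 - 132735)*(h - 75539) + 105996 = (-29801 - 132735)*(-232662 - 75539) + 105996 = -162536*(-308201) + 105996 = 50093757736 + 105996 = 50093863732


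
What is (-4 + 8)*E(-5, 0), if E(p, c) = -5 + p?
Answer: -40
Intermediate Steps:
(-4 + 8)*E(-5, 0) = (-4 + 8)*(-5 - 5) = 4*(-10) = -40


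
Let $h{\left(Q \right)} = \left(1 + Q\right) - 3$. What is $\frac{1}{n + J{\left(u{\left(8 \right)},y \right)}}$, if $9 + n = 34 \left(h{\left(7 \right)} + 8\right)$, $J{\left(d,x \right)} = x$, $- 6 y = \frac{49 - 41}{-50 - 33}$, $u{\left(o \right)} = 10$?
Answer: $\frac{249}{107821} \approx 0.0023094$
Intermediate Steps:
$h{\left(Q \right)} = -2 + Q$
$y = \frac{4}{249}$ ($y = - \frac{\left(49 - 41\right) \frac{1}{-50 - 33}}{6} = - \frac{8 \frac{1}{-83}}{6} = - \frac{8 \left(- \frac{1}{83}\right)}{6} = \left(- \frac{1}{6}\right) \left(- \frac{8}{83}\right) = \frac{4}{249} \approx 0.016064$)
$n = 433$ ($n = -9 + 34 \left(\left(-2 + 7\right) + 8\right) = -9 + 34 \left(5 + 8\right) = -9 + 34 \cdot 13 = -9 + 442 = 433$)
$\frac{1}{n + J{\left(u{\left(8 \right)},y \right)}} = \frac{1}{433 + \frac{4}{249}} = \frac{1}{\frac{107821}{249}} = \frac{249}{107821}$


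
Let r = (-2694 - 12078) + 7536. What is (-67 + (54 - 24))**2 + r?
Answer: -5867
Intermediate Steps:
r = -7236 (r = -14772 + 7536 = -7236)
(-67 + (54 - 24))**2 + r = (-67 + (54 - 24))**2 - 7236 = (-67 + 30)**2 - 7236 = (-37)**2 - 7236 = 1369 - 7236 = -5867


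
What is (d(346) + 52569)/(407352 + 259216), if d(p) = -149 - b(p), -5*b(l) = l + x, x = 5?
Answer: 37493/476120 ≈ 0.078747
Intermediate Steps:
b(l) = -1 - l/5 (b(l) = -(l + 5)/5 = -(5 + l)/5 = -1 - l/5)
d(p) = -148 + p/5 (d(p) = -149 - (-1 - p/5) = -149 + (1 + p/5) = -148 + p/5)
(d(346) + 52569)/(407352 + 259216) = ((-148 + (⅕)*346) + 52569)/(407352 + 259216) = ((-148 + 346/5) + 52569)/666568 = (-394/5 + 52569)*(1/666568) = (262451/5)*(1/666568) = 37493/476120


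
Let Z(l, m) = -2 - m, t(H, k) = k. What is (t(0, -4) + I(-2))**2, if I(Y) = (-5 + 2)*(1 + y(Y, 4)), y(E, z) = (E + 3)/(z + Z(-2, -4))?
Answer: 225/4 ≈ 56.250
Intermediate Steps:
y(E, z) = (3 + E)/(2 + z) (y(E, z) = (E + 3)/(z + (-2 - 1*(-4))) = (3 + E)/(z + (-2 + 4)) = (3 + E)/(z + 2) = (3 + E)/(2 + z))
I(Y) = -9/2 - Y/2 (I(Y) = (-5 + 2)*(1 + (3 + Y)/(2 + 4)) = -3*(1 + (3 + Y)/6) = -3*(1 + (1/2 + Y/6)) = -3*(3/2 + Y/6) = -9/2 - Y/2)
(t(0, -4) + I(-2))**2 = (-4 + (-9/2 - 1/2*(-2)))**2 = (-4 + (-9/2 + 1))**2 = (-4 - 7/2)**2 = (-15/2)**2 = 225/4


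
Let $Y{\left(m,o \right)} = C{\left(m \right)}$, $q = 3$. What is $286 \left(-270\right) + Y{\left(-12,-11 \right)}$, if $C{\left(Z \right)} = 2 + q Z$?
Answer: $-77254$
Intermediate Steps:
$C{\left(Z \right)} = 2 + 3 Z$
$Y{\left(m,o \right)} = 2 + 3 m$
$286 \left(-270\right) + Y{\left(-12,-11 \right)} = 286 \left(-270\right) + \left(2 + 3 \left(-12\right)\right) = -77220 + \left(2 - 36\right) = -77220 - 34 = -77254$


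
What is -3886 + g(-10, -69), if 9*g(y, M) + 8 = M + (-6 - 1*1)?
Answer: -11686/3 ≈ -3895.3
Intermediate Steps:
g(y, M) = -5/3 + M/9 (g(y, M) = -8/9 + (M + (-6 - 1*1))/9 = -8/9 + (M + (-6 - 1))/9 = -8/9 + (M - 7)/9 = -8/9 + (-7 + M)/9 = -8/9 + (-7/9 + M/9) = -5/3 + M/9)
-3886 + g(-10, -69) = -3886 + (-5/3 + (1/9)*(-69)) = -3886 + (-5/3 - 23/3) = -3886 - 28/3 = -11686/3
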